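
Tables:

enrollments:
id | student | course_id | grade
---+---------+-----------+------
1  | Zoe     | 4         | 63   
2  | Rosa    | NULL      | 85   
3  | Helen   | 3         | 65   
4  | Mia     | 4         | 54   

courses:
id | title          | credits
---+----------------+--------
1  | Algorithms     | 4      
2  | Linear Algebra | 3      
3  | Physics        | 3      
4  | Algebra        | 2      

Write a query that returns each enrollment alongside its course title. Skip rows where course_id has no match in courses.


INNER JOIN keeps only enrollments rows whose course_id matches an id in courses. Walk through each enrollment:
  - enrollment 1 (Zoe): course_id=4 -> matches Algebra
  - enrollment 2 (Rosa): course_id=NULL, no match -> dropped
  - enrollment 3 (Helen): course_id=3 -> matches Physics
  - enrollment 4 (Mia): course_id=4 -> matches Algebra
So 1 of 4 rows is dropped.

SQL:
SELECT a.student, b.title AS course
FROM enrollments a
INNER JOIN courses b ON a.course_id = b.id

Result:
student | course 
--------+--------
Zoe     | Algebra
Helen   | Physics
Mia     | Algebra


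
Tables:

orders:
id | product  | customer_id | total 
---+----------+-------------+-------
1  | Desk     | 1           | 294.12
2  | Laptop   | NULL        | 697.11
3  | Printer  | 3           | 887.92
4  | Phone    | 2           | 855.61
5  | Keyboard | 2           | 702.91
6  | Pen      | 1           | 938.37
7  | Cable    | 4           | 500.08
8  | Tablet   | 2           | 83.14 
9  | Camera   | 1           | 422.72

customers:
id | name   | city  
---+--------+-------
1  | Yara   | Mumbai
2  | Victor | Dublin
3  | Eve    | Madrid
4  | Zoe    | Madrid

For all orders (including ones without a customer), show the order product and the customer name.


LEFT JOIN keeps every row from orders (the left table); where customer_id has no match in customers, the customer columns become NULL. Walk through each order:
  - order 1 (Desk): customer_id=1 -> matches Yara
  - order 2 (Laptop): customer_id=NULL, no match -> kept with NULL
  - order 3 (Printer): customer_id=3 -> matches Eve
  - order 4 (Phone): customer_id=2 -> matches Victor
  - order 5 (Keyboard): customer_id=2 -> matches Victor
  - order 6 (Pen): customer_id=1 -> matches Yara
  - order 7 (Cable): customer_id=4 -> matches Zoe
  - order 8 (Tablet): customer_id=2 -> matches Victor
  - order 9 (Camera): customer_id=1 -> matches Yara
All 9 rows appear; 1 has NULL customer.

SQL:
SELECT a.product, b.name AS customer
FROM orders a
LEFT JOIN customers b ON a.customer_id = b.id

Result:
product  | customer
---------+---------
Desk     | Yara    
Laptop   | NULL    
Printer  | Eve     
Phone    | Victor  
Keyboard | Victor  
Pen      | Yara    
Cable    | Zoe     
Tablet   | Victor  
Camera   | Yara    


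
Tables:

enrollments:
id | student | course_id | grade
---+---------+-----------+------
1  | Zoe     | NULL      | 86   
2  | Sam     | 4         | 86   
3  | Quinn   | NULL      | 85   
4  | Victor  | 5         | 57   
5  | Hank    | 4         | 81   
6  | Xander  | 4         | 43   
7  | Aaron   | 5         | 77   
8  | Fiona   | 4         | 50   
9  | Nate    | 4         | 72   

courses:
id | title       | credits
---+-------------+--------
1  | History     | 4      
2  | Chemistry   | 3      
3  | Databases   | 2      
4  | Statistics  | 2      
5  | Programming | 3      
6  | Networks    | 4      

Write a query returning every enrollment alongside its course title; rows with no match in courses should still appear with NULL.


LEFT JOIN keeps every row from enrollments (the left table); where course_id has no match in courses, the course columns become NULL. Walk through each enrollment:
  - enrollment 1 (Zoe): course_id=NULL, no match -> kept with NULL
  - enrollment 2 (Sam): course_id=4 -> matches Statistics
  - enrollment 3 (Quinn): course_id=NULL, no match -> kept with NULL
  - enrollment 4 (Victor): course_id=5 -> matches Programming
  - enrollment 5 (Hank): course_id=4 -> matches Statistics
  - enrollment 6 (Xander): course_id=4 -> matches Statistics
  - enrollment 7 (Aaron): course_id=5 -> matches Programming
  - enrollment 8 (Fiona): course_id=4 -> matches Statistics
  - enrollment 9 (Nate): course_id=4 -> matches Statistics
All 9 rows appear; 2 have NULL course.

SQL:
SELECT a.student, b.title AS course
FROM enrollments a
LEFT JOIN courses b ON a.course_id = b.id

Result:
student | course     
--------+------------
Zoe     | NULL       
Sam     | Statistics 
Quinn   | NULL       
Victor  | Programming
Hank    | Statistics 
Xander  | Statistics 
Aaron   | Programming
Fiona   | Statistics 
Nate    | Statistics 


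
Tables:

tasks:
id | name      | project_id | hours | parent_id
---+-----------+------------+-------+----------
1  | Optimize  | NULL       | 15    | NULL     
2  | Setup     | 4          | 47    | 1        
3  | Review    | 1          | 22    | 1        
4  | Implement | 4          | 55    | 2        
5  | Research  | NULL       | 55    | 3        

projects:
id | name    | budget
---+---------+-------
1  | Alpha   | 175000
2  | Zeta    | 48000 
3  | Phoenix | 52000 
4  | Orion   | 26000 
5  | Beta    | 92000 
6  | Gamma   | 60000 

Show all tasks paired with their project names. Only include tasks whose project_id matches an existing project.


INNER JOIN keeps only tasks rows whose project_id matches an id in projects. Walk through each task:
  - task 1 (Optimize): project_id=NULL, no match -> dropped
  - task 2 (Setup): project_id=4 -> matches Orion
  - task 3 (Review): project_id=1 -> matches Alpha
  - task 4 (Implement): project_id=4 -> matches Orion
  - task 5 (Research): project_id=NULL, no match -> dropped
So 2 of 5 rows are dropped.

SQL:
SELECT a.name, b.name AS project
FROM tasks a
INNER JOIN projects b ON a.project_id = b.id

Result:
name      | project
----------+--------
Setup     | Orion  
Review    | Alpha  
Implement | Orion  


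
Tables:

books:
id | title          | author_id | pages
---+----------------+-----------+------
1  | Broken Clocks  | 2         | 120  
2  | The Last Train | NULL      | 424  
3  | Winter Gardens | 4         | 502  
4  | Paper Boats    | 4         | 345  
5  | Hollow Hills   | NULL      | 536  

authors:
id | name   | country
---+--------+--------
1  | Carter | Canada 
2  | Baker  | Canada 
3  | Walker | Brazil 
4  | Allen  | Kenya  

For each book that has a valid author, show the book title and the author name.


INNER JOIN keeps only books rows whose author_id matches an id in authors. Walk through each book:
  - book 1 (Broken Clocks): author_id=2 -> matches Baker
  - book 2 (The Last Train): author_id=NULL, no match -> dropped
  - book 3 (Winter Gardens): author_id=4 -> matches Allen
  - book 4 (Paper Boats): author_id=4 -> matches Allen
  - book 5 (Hollow Hills): author_id=NULL, no match -> dropped
So 2 of 5 rows are dropped.

SQL:
SELECT a.title, b.name AS author
FROM books a
INNER JOIN authors b ON a.author_id = b.id

Result:
title          | author
---------------+-------
Broken Clocks  | Baker 
Winter Gardens | Allen 
Paper Boats    | Allen 


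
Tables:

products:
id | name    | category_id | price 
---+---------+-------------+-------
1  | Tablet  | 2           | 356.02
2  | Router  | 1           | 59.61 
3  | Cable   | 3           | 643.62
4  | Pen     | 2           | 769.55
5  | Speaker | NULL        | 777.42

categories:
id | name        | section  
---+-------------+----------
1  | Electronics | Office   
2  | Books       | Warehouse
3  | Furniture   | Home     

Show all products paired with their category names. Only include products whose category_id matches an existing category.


INNER JOIN keeps only products rows whose category_id matches an id in categories. Walk through each product:
  - product 1 (Tablet): category_id=2 -> matches Books
  - product 2 (Router): category_id=1 -> matches Electronics
  - product 3 (Cable): category_id=3 -> matches Furniture
  - product 4 (Pen): category_id=2 -> matches Books
  - product 5 (Speaker): category_id=NULL, no match -> dropped
So 1 of 5 rows is dropped.

SQL:
SELECT a.name, b.name AS category
FROM products a
INNER JOIN categories b ON a.category_id = b.id

Result:
name   | category   
-------+------------
Tablet | Books      
Router | Electronics
Cable  | Furniture  
Pen    | Books      


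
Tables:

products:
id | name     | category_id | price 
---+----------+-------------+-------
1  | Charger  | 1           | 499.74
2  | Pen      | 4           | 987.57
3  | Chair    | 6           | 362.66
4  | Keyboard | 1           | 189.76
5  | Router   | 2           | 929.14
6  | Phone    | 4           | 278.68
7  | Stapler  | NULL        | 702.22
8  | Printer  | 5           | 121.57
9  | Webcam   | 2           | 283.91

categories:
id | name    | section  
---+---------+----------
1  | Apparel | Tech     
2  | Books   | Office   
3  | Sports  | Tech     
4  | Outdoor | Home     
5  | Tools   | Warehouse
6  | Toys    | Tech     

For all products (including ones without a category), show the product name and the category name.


LEFT JOIN keeps every row from products (the left table); where category_id has no match in categories, the category columns become NULL. Walk through each product:
  - product 1 (Charger): category_id=1 -> matches Apparel
  - product 2 (Pen): category_id=4 -> matches Outdoor
  - product 3 (Chair): category_id=6 -> matches Toys
  - product 4 (Keyboard): category_id=1 -> matches Apparel
  - product 5 (Router): category_id=2 -> matches Books
  - product 6 (Phone): category_id=4 -> matches Outdoor
  - product 7 (Stapler): category_id=NULL, no match -> kept with NULL
  - product 8 (Printer): category_id=5 -> matches Tools
  - product 9 (Webcam): category_id=2 -> matches Books
All 9 rows appear; 1 has NULL category.

SQL:
SELECT a.name, b.name AS category
FROM products a
LEFT JOIN categories b ON a.category_id = b.id

Result:
name     | category
---------+---------
Charger  | Apparel 
Pen      | Outdoor 
Chair    | Toys    
Keyboard | Apparel 
Router   | Books   
Phone    | Outdoor 
Stapler  | NULL    
Printer  | Tools   
Webcam   | Books   


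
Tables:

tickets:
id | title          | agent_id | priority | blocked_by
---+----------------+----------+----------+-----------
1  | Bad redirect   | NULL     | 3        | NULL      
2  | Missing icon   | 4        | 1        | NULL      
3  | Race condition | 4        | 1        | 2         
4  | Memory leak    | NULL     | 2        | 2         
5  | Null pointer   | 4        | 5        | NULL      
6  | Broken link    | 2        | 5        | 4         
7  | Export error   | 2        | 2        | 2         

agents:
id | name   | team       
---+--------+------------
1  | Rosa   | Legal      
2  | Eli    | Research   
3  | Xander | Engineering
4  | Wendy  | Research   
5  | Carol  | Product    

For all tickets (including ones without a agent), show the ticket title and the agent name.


LEFT JOIN keeps every row from tickets (the left table); where agent_id has no match in agents, the agent columns become NULL. Walk through each ticket:
  - ticket 1 (Bad redirect): agent_id=NULL, no match -> kept with NULL
  - ticket 2 (Missing icon): agent_id=4 -> matches Wendy
  - ticket 3 (Race condition): agent_id=4 -> matches Wendy
  - ticket 4 (Memory leak): agent_id=NULL, no match -> kept with NULL
  - ticket 5 (Null pointer): agent_id=4 -> matches Wendy
  - ticket 6 (Broken link): agent_id=2 -> matches Eli
  - ticket 7 (Export error): agent_id=2 -> matches Eli
All 7 rows appear; 2 have NULL agent.

SQL:
SELECT a.title, b.name AS agent
FROM tickets a
LEFT JOIN agents b ON a.agent_id = b.id

Result:
title          | agent
---------------+------
Bad redirect   | NULL 
Missing icon   | Wendy
Race condition | Wendy
Memory leak    | NULL 
Null pointer   | Wendy
Broken link    | Eli  
Export error   | Eli  


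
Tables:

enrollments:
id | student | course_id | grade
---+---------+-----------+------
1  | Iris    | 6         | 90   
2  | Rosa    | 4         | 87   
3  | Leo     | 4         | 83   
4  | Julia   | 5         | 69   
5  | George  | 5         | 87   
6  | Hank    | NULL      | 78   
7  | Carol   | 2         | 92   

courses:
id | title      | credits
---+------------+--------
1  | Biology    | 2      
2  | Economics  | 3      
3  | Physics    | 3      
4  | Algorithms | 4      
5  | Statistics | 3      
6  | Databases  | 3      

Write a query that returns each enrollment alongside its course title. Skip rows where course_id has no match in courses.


INNER JOIN keeps only enrollments rows whose course_id matches an id in courses. Walk through each enrollment:
  - enrollment 1 (Iris): course_id=6 -> matches Databases
  - enrollment 2 (Rosa): course_id=4 -> matches Algorithms
  - enrollment 3 (Leo): course_id=4 -> matches Algorithms
  - enrollment 4 (Julia): course_id=5 -> matches Statistics
  - enrollment 5 (George): course_id=5 -> matches Statistics
  - enrollment 6 (Hank): course_id=NULL, no match -> dropped
  - enrollment 7 (Carol): course_id=2 -> matches Economics
So 1 of 7 rows is dropped.

SQL:
SELECT a.student, b.title AS course
FROM enrollments a
INNER JOIN courses b ON a.course_id = b.id

Result:
student | course    
--------+-----------
Iris    | Databases 
Rosa    | Algorithms
Leo     | Algorithms
Julia   | Statistics
George  | Statistics
Carol   | Economics 


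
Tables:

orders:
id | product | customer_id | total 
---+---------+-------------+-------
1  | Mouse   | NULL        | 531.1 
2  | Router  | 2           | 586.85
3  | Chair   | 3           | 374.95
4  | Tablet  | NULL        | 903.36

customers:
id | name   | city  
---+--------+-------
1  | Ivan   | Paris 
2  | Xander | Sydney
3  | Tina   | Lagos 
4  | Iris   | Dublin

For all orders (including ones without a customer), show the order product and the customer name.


LEFT JOIN keeps every row from orders (the left table); where customer_id has no match in customers, the customer columns become NULL. Walk through each order:
  - order 1 (Mouse): customer_id=NULL, no match -> kept with NULL
  - order 2 (Router): customer_id=2 -> matches Xander
  - order 3 (Chair): customer_id=3 -> matches Tina
  - order 4 (Tablet): customer_id=NULL, no match -> kept with NULL
All 4 rows appear; 2 have NULL customer.

SQL:
SELECT a.product, b.name AS customer
FROM orders a
LEFT JOIN customers b ON a.customer_id = b.id

Result:
product | customer
--------+---------
Mouse   | NULL    
Router  | Xander  
Chair   | Tina    
Tablet  | NULL    


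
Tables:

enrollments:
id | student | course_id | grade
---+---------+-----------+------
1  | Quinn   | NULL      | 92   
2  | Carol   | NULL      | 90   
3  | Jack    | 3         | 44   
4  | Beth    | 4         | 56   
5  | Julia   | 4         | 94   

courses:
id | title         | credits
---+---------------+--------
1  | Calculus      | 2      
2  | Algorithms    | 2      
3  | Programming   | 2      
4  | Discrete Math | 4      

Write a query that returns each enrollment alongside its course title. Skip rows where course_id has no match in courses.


INNER JOIN keeps only enrollments rows whose course_id matches an id in courses. Walk through each enrollment:
  - enrollment 1 (Quinn): course_id=NULL, no match -> dropped
  - enrollment 2 (Carol): course_id=NULL, no match -> dropped
  - enrollment 3 (Jack): course_id=3 -> matches Programming
  - enrollment 4 (Beth): course_id=4 -> matches Discrete Math
  - enrollment 5 (Julia): course_id=4 -> matches Discrete Math
So 2 of 5 rows are dropped.

SQL:
SELECT a.student, b.title AS course
FROM enrollments a
INNER JOIN courses b ON a.course_id = b.id

Result:
student | course       
--------+--------------
Jack    | Programming  
Beth    | Discrete Math
Julia   | Discrete Math


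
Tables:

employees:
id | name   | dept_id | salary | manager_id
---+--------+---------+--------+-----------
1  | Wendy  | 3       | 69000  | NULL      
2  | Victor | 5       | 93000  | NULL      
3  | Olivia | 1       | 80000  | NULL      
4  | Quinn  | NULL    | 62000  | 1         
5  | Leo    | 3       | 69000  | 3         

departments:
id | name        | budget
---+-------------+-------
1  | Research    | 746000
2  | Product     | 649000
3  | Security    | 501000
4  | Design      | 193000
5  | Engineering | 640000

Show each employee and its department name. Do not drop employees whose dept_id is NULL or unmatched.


LEFT JOIN keeps every row from employees (the left table); where dept_id has no match in departments, the department columns become NULL. Walk through each employee:
  - employee 1 (Wendy): dept_id=3 -> matches Security
  - employee 2 (Victor): dept_id=5 -> matches Engineering
  - employee 3 (Olivia): dept_id=1 -> matches Research
  - employee 4 (Quinn): dept_id=NULL, no match -> kept with NULL
  - employee 5 (Leo): dept_id=3 -> matches Security
All 5 rows appear; 1 has NULL department.

SQL:
SELECT a.name, b.name AS department
FROM employees a
LEFT JOIN departments b ON a.dept_id = b.id

Result:
name   | department 
-------+------------
Wendy  | Security   
Victor | Engineering
Olivia | Research   
Quinn  | NULL       
Leo    | Security   


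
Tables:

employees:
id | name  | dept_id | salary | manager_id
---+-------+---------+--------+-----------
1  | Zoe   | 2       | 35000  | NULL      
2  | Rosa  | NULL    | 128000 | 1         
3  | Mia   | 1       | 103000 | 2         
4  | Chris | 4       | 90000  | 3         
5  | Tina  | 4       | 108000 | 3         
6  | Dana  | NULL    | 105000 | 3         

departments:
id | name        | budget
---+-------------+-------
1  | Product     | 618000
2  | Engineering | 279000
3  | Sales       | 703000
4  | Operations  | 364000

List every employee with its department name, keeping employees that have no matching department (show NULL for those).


LEFT JOIN keeps every row from employees (the left table); where dept_id has no match in departments, the department columns become NULL. Walk through each employee:
  - employee 1 (Zoe): dept_id=2 -> matches Engineering
  - employee 2 (Rosa): dept_id=NULL, no match -> kept with NULL
  - employee 3 (Mia): dept_id=1 -> matches Product
  - employee 4 (Chris): dept_id=4 -> matches Operations
  - employee 5 (Tina): dept_id=4 -> matches Operations
  - employee 6 (Dana): dept_id=NULL, no match -> kept with NULL
All 6 rows appear; 2 have NULL department.

SQL:
SELECT a.name, b.name AS department
FROM employees a
LEFT JOIN departments b ON a.dept_id = b.id

Result:
name  | department 
------+------------
Zoe   | Engineering
Rosa  | NULL       
Mia   | Product    
Chris | Operations 
Tina  | Operations 
Dana  | NULL       


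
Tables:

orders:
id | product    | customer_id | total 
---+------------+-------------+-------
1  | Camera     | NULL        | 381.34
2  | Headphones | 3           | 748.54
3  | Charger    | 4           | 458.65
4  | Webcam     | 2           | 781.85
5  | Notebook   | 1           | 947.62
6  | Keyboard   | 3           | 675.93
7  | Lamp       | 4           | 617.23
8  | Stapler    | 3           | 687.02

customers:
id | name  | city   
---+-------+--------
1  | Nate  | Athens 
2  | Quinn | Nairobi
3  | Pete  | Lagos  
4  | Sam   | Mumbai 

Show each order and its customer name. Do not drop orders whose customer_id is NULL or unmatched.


LEFT JOIN keeps every row from orders (the left table); where customer_id has no match in customers, the customer columns become NULL. Walk through each order:
  - order 1 (Camera): customer_id=NULL, no match -> kept with NULL
  - order 2 (Headphones): customer_id=3 -> matches Pete
  - order 3 (Charger): customer_id=4 -> matches Sam
  - order 4 (Webcam): customer_id=2 -> matches Quinn
  - order 5 (Notebook): customer_id=1 -> matches Nate
  - order 6 (Keyboard): customer_id=3 -> matches Pete
  - order 7 (Lamp): customer_id=4 -> matches Sam
  - order 8 (Stapler): customer_id=3 -> matches Pete
All 8 rows appear; 1 has NULL customer.

SQL:
SELECT a.product, b.name AS customer
FROM orders a
LEFT JOIN customers b ON a.customer_id = b.id

Result:
product    | customer
-----------+---------
Camera     | NULL    
Headphones | Pete    
Charger    | Sam     
Webcam     | Quinn   
Notebook   | Nate    
Keyboard   | Pete    
Lamp       | Sam     
Stapler    | Pete    


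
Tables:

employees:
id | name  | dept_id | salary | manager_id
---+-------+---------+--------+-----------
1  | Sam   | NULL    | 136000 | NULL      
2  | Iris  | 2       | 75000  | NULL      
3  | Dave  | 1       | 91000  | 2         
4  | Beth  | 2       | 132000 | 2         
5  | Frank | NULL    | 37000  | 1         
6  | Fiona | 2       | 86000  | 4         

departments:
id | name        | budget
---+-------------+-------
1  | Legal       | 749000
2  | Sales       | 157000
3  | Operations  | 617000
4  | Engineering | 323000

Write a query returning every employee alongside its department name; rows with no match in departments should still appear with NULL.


LEFT JOIN keeps every row from employees (the left table); where dept_id has no match in departments, the department columns become NULL. Walk through each employee:
  - employee 1 (Sam): dept_id=NULL, no match -> kept with NULL
  - employee 2 (Iris): dept_id=2 -> matches Sales
  - employee 3 (Dave): dept_id=1 -> matches Legal
  - employee 4 (Beth): dept_id=2 -> matches Sales
  - employee 5 (Frank): dept_id=NULL, no match -> kept with NULL
  - employee 6 (Fiona): dept_id=2 -> matches Sales
All 6 rows appear; 2 have NULL department.

SQL:
SELECT a.name, b.name AS department
FROM employees a
LEFT JOIN departments b ON a.dept_id = b.id

Result:
name  | department
------+-----------
Sam   | NULL      
Iris  | Sales     
Dave  | Legal     
Beth  | Sales     
Frank | NULL      
Fiona | Sales     


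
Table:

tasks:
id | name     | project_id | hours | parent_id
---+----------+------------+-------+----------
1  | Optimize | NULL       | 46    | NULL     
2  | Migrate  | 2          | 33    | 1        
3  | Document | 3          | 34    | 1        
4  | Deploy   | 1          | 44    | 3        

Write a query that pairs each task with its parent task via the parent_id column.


This is a self-join: tasks is joined to a second copy of itself, matching each row's parent_id to another row's id. Use LEFT JOIN so rows with parent_id=NULL are kept.
  - task 1 (Optimize): parent_id=NULL -> NULL
  - task 2 (Migrate): parent_id=1 -> Optimize
  - task 3 (Document): parent_id=1 -> Optimize
  - task 4 (Deploy): parent_id=3 -> Document

SQL:
SELECT a.name AS item, b.name AS parent
FROM tasks a
LEFT JOIN tasks b ON a.parent_id = b.id

Result:
item     | parent  
---------+---------
Optimize | NULL    
Migrate  | Optimize
Document | Optimize
Deploy   | Document


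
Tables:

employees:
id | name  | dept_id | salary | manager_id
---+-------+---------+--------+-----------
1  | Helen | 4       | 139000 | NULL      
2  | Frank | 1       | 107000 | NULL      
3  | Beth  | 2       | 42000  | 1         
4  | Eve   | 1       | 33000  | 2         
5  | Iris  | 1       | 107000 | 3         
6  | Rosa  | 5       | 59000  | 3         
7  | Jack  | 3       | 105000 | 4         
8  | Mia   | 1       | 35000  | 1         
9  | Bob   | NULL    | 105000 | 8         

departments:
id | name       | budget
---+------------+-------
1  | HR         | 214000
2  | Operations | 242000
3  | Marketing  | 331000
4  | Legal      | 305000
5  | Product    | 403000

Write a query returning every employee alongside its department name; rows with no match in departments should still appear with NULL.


LEFT JOIN keeps every row from employees (the left table); where dept_id has no match in departments, the department columns become NULL. Walk through each employee:
  - employee 1 (Helen): dept_id=4 -> matches Legal
  - employee 2 (Frank): dept_id=1 -> matches HR
  - employee 3 (Beth): dept_id=2 -> matches Operations
  - employee 4 (Eve): dept_id=1 -> matches HR
  - employee 5 (Iris): dept_id=1 -> matches HR
  - employee 6 (Rosa): dept_id=5 -> matches Product
  - employee 7 (Jack): dept_id=3 -> matches Marketing
  - employee 8 (Mia): dept_id=1 -> matches HR
  - employee 9 (Bob): dept_id=NULL, no match -> kept with NULL
All 9 rows appear; 1 has NULL department.

SQL:
SELECT a.name, b.name AS department
FROM employees a
LEFT JOIN departments b ON a.dept_id = b.id

Result:
name  | department
------+-----------
Helen | Legal     
Frank | HR        
Beth  | Operations
Eve   | HR        
Iris  | HR        
Rosa  | Product   
Jack  | Marketing 
Mia   | HR        
Bob   | NULL      


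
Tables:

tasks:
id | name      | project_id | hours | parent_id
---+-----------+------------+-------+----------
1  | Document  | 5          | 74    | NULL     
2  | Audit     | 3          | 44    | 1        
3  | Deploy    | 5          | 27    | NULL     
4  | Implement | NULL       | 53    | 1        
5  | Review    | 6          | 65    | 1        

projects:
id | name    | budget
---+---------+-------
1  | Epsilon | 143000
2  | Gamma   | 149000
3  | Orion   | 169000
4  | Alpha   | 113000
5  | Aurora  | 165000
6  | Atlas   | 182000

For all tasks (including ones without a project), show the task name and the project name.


LEFT JOIN keeps every row from tasks (the left table); where project_id has no match in projects, the project columns become NULL. Walk through each task:
  - task 1 (Document): project_id=5 -> matches Aurora
  - task 2 (Audit): project_id=3 -> matches Orion
  - task 3 (Deploy): project_id=5 -> matches Aurora
  - task 4 (Implement): project_id=NULL, no match -> kept with NULL
  - task 5 (Review): project_id=6 -> matches Atlas
All 5 rows appear; 1 has NULL project.

SQL:
SELECT a.name, b.name AS project
FROM tasks a
LEFT JOIN projects b ON a.project_id = b.id

Result:
name      | project
----------+--------
Document  | Aurora 
Audit     | Orion  
Deploy    | Aurora 
Implement | NULL   
Review    | Atlas  


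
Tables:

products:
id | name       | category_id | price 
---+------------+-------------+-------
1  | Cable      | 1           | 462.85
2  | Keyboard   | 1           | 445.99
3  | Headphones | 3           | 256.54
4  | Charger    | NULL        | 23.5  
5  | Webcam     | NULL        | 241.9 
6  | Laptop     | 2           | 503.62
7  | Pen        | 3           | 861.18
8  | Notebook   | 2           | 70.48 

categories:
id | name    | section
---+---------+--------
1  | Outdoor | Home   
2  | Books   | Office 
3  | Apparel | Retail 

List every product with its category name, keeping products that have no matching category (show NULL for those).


LEFT JOIN keeps every row from products (the left table); where category_id has no match in categories, the category columns become NULL. Walk through each product:
  - product 1 (Cable): category_id=1 -> matches Outdoor
  - product 2 (Keyboard): category_id=1 -> matches Outdoor
  - product 3 (Headphones): category_id=3 -> matches Apparel
  - product 4 (Charger): category_id=NULL, no match -> kept with NULL
  - product 5 (Webcam): category_id=NULL, no match -> kept with NULL
  - product 6 (Laptop): category_id=2 -> matches Books
  - product 7 (Pen): category_id=3 -> matches Apparel
  - product 8 (Notebook): category_id=2 -> matches Books
All 8 rows appear; 2 have NULL category.

SQL:
SELECT a.name, b.name AS category
FROM products a
LEFT JOIN categories b ON a.category_id = b.id

Result:
name       | category
-----------+---------
Cable      | Outdoor 
Keyboard   | Outdoor 
Headphones | Apparel 
Charger    | NULL    
Webcam     | NULL    
Laptop     | Books   
Pen        | Apparel 
Notebook   | Books   


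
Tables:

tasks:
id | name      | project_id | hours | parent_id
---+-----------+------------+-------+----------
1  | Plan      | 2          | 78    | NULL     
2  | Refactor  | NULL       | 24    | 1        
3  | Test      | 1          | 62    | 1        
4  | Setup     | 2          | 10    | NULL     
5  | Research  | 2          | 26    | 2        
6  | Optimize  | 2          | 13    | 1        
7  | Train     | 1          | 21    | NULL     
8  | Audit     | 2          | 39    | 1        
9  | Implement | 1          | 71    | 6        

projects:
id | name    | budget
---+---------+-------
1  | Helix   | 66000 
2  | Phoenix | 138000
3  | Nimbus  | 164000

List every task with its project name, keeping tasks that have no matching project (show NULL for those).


LEFT JOIN keeps every row from tasks (the left table); where project_id has no match in projects, the project columns become NULL. Walk through each task:
  - task 1 (Plan): project_id=2 -> matches Phoenix
  - task 2 (Refactor): project_id=NULL, no match -> kept with NULL
  - task 3 (Test): project_id=1 -> matches Helix
  - task 4 (Setup): project_id=2 -> matches Phoenix
  - task 5 (Research): project_id=2 -> matches Phoenix
  - task 6 (Optimize): project_id=2 -> matches Phoenix
  - task 7 (Train): project_id=1 -> matches Helix
  - task 8 (Audit): project_id=2 -> matches Phoenix
  - task 9 (Implement): project_id=1 -> matches Helix
All 9 rows appear; 1 has NULL project.

SQL:
SELECT a.name, b.name AS project
FROM tasks a
LEFT JOIN projects b ON a.project_id = b.id

Result:
name      | project
----------+--------
Plan      | Phoenix
Refactor  | NULL   
Test      | Helix  
Setup     | Phoenix
Research  | Phoenix
Optimize  | Phoenix
Train     | Helix  
Audit     | Phoenix
Implement | Helix  


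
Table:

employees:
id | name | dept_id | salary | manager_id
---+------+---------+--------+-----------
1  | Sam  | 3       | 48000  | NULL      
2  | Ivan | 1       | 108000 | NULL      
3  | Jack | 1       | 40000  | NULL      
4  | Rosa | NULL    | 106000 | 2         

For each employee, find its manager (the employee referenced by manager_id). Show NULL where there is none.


This is a self-join: employees is joined to a second copy of itself, matching each row's manager_id to another row's id. Use LEFT JOIN so rows with manager_id=NULL are kept.
  - employee 1 (Sam): manager_id=NULL -> NULL
  - employee 2 (Ivan): manager_id=NULL -> NULL
  - employee 3 (Jack): manager_id=NULL -> NULL
  - employee 4 (Rosa): manager_id=2 -> Ivan

SQL:
SELECT a.name AS item, b.name AS manager
FROM employees a
LEFT JOIN employees b ON a.manager_id = b.id

Result:
item | manager
-----+--------
Sam  | NULL   
Ivan | NULL   
Jack | NULL   
Rosa | Ivan   


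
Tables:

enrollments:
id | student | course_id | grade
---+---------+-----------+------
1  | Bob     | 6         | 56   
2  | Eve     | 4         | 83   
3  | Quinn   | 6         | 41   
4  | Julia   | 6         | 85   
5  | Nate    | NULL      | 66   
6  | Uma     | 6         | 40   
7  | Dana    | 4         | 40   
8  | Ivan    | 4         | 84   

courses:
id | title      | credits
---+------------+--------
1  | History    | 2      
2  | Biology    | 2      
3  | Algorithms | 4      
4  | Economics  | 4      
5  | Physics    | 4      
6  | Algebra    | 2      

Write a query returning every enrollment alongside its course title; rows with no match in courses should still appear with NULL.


LEFT JOIN keeps every row from enrollments (the left table); where course_id has no match in courses, the course columns become NULL. Walk through each enrollment:
  - enrollment 1 (Bob): course_id=6 -> matches Algebra
  - enrollment 2 (Eve): course_id=4 -> matches Economics
  - enrollment 3 (Quinn): course_id=6 -> matches Algebra
  - enrollment 4 (Julia): course_id=6 -> matches Algebra
  - enrollment 5 (Nate): course_id=NULL, no match -> kept with NULL
  - enrollment 6 (Uma): course_id=6 -> matches Algebra
  - enrollment 7 (Dana): course_id=4 -> matches Economics
  - enrollment 8 (Ivan): course_id=4 -> matches Economics
All 8 rows appear; 1 has NULL course.

SQL:
SELECT a.student, b.title AS course
FROM enrollments a
LEFT JOIN courses b ON a.course_id = b.id

Result:
student | course   
--------+----------
Bob     | Algebra  
Eve     | Economics
Quinn   | Algebra  
Julia   | Algebra  
Nate    | NULL     
Uma     | Algebra  
Dana    | Economics
Ivan    | Economics


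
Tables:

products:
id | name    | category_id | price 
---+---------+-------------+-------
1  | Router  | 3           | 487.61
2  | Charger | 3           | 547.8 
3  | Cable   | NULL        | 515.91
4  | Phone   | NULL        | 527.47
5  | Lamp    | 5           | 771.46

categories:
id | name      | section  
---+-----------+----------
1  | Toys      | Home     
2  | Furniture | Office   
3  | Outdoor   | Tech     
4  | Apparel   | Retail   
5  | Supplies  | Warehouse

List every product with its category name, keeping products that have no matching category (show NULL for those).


LEFT JOIN keeps every row from products (the left table); where category_id has no match in categories, the category columns become NULL. Walk through each product:
  - product 1 (Router): category_id=3 -> matches Outdoor
  - product 2 (Charger): category_id=3 -> matches Outdoor
  - product 3 (Cable): category_id=NULL, no match -> kept with NULL
  - product 4 (Phone): category_id=NULL, no match -> kept with NULL
  - product 5 (Lamp): category_id=5 -> matches Supplies
All 5 rows appear; 2 have NULL category.

SQL:
SELECT a.name, b.name AS category
FROM products a
LEFT JOIN categories b ON a.category_id = b.id

Result:
name    | category
--------+---------
Router  | Outdoor 
Charger | Outdoor 
Cable   | NULL    
Phone   | NULL    
Lamp    | Supplies


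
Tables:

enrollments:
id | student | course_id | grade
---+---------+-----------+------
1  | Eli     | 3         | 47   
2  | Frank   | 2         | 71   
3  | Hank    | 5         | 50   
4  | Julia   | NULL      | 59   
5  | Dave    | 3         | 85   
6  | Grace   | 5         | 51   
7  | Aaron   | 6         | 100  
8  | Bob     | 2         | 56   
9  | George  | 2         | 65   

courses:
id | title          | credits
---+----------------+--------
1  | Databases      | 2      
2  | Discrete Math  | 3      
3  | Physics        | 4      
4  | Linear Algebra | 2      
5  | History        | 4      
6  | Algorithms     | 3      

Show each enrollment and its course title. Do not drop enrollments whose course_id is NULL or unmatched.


LEFT JOIN keeps every row from enrollments (the left table); where course_id has no match in courses, the course columns become NULL. Walk through each enrollment:
  - enrollment 1 (Eli): course_id=3 -> matches Physics
  - enrollment 2 (Frank): course_id=2 -> matches Discrete Math
  - enrollment 3 (Hank): course_id=5 -> matches History
  - enrollment 4 (Julia): course_id=NULL, no match -> kept with NULL
  - enrollment 5 (Dave): course_id=3 -> matches Physics
  - enrollment 6 (Grace): course_id=5 -> matches History
  - enrollment 7 (Aaron): course_id=6 -> matches Algorithms
  - enrollment 8 (Bob): course_id=2 -> matches Discrete Math
  - enrollment 9 (George): course_id=2 -> matches Discrete Math
All 9 rows appear; 1 has NULL course.

SQL:
SELECT a.student, b.title AS course
FROM enrollments a
LEFT JOIN courses b ON a.course_id = b.id

Result:
student | course       
--------+--------------
Eli     | Physics      
Frank   | Discrete Math
Hank    | History      
Julia   | NULL         
Dave    | Physics      
Grace   | History      
Aaron   | Algorithms   
Bob     | Discrete Math
George  | Discrete Math


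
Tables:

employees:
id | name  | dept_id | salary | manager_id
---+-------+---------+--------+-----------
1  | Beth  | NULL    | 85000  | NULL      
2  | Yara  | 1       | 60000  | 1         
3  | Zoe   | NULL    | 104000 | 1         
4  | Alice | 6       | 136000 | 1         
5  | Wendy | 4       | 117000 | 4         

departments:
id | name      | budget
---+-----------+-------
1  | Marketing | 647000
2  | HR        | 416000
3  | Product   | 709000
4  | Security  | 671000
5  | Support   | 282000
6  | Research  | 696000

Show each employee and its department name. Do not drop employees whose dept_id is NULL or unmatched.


LEFT JOIN keeps every row from employees (the left table); where dept_id has no match in departments, the department columns become NULL. Walk through each employee:
  - employee 1 (Beth): dept_id=NULL, no match -> kept with NULL
  - employee 2 (Yara): dept_id=1 -> matches Marketing
  - employee 3 (Zoe): dept_id=NULL, no match -> kept with NULL
  - employee 4 (Alice): dept_id=6 -> matches Research
  - employee 5 (Wendy): dept_id=4 -> matches Security
All 5 rows appear; 2 have NULL department.

SQL:
SELECT a.name, b.name AS department
FROM employees a
LEFT JOIN departments b ON a.dept_id = b.id

Result:
name  | department
------+-----------
Beth  | NULL      
Yara  | Marketing 
Zoe   | NULL      
Alice | Research  
Wendy | Security  


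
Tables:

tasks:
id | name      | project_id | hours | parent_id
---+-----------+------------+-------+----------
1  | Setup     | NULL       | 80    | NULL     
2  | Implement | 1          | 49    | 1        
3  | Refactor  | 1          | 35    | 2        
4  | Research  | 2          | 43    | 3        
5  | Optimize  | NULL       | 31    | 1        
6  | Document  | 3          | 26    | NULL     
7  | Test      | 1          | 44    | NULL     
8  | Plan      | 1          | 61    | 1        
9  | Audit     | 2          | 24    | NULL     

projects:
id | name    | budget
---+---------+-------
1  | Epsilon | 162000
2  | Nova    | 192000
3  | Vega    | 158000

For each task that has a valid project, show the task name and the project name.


INNER JOIN keeps only tasks rows whose project_id matches an id in projects. Walk through each task:
  - task 1 (Setup): project_id=NULL, no match -> dropped
  - task 2 (Implement): project_id=1 -> matches Epsilon
  - task 3 (Refactor): project_id=1 -> matches Epsilon
  - task 4 (Research): project_id=2 -> matches Nova
  - task 5 (Optimize): project_id=NULL, no match -> dropped
  - task 6 (Document): project_id=3 -> matches Vega
  - task 7 (Test): project_id=1 -> matches Epsilon
  - task 8 (Plan): project_id=1 -> matches Epsilon
  - task 9 (Audit): project_id=2 -> matches Nova
So 2 of 9 rows are dropped.

SQL:
SELECT a.name, b.name AS project
FROM tasks a
INNER JOIN projects b ON a.project_id = b.id

Result:
name      | project
----------+--------
Implement | Epsilon
Refactor  | Epsilon
Research  | Nova   
Document  | Vega   
Test      | Epsilon
Plan      | Epsilon
Audit     | Nova   


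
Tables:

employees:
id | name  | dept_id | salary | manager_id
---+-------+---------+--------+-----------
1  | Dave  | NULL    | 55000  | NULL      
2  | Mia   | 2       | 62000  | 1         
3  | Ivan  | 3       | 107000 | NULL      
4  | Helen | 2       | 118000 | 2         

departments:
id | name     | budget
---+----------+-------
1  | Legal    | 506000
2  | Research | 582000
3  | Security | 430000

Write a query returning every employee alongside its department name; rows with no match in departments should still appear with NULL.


LEFT JOIN keeps every row from employees (the left table); where dept_id has no match in departments, the department columns become NULL. Walk through each employee:
  - employee 1 (Dave): dept_id=NULL, no match -> kept with NULL
  - employee 2 (Mia): dept_id=2 -> matches Research
  - employee 3 (Ivan): dept_id=3 -> matches Security
  - employee 4 (Helen): dept_id=2 -> matches Research
All 4 rows appear; 1 has NULL department.

SQL:
SELECT a.name, b.name AS department
FROM employees a
LEFT JOIN departments b ON a.dept_id = b.id

Result:
name  | department
------+-----------
Dave  | NULL      
Mia   | Research  
Ivan  | Security  
Helen | Research  


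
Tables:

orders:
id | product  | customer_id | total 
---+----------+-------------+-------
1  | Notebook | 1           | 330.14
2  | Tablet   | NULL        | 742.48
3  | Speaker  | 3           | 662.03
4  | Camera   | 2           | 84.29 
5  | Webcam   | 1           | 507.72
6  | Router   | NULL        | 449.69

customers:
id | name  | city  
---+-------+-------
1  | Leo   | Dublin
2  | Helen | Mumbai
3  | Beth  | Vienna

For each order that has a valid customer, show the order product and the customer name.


INNER JOIN keeps only orders rows whose customer_id matches an id in customers. Walk through each order:
  - order 1 (Notebook): customer_id=1 -> matches Leo
  - order 2 (Tablet): customer_id=NULL, no match -> dropped
  - order 3 (Speaker): customer_id=3 -> matches Beth
  - order 4 (Camera): customer_id=2 -> matches Helen
  - order 5 (Webcam): customer_id=1 -> matches Leo
  - order 6 (Router): customer_id=NULL, no match -> dropped
So 2 of 6 rows are dropped.

SQL:
SELECT a.product, b.name AS customer
FROM orders a
INNER JOIN customers b ON a.customer_id = b.id

Result:
product  | customer
---------+---------
Notebook | Leo     
Speaker  | Beth    
Camera   | Helen   
Webcam   | Leo     
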